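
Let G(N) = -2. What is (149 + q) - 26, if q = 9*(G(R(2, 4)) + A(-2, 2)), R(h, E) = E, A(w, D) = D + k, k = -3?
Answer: 96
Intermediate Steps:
A(w, D) = -3 + D (A(w, D) = D - 3 = -3 + D)
q = -27 (q = 9*(-2 + (-3 + 2)) = 9*(-2 - 1) = 9*(-3) = -27)
(149 + q) - 26 = (149 - 27) - 26 = 122 - 26 = 96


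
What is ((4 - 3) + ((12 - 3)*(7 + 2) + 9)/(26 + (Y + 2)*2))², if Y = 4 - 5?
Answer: 3481/196 ≈ 17.760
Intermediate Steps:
Y = -1
((4 - 3) + ((12 - 3)*(7 + 2) + 9)/(26 + (Y + 2)*2))² = ((4 - 3) + ((12 - 3)*(7 + 2) + 9)/(26 + (-1 + 2)*2))² = (1 + (9*9 + 9)/(26 + 1*2))² = (1 + (81 + 9)/(26 + 2))² = (1 + 90/28)² = (1 + 90*(1/28))² = (1 + 45/14)² = (59/14)² = 3481/196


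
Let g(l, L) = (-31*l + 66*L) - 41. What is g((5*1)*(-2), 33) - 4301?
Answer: -1854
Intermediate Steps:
g(l, L) = -41 - 31*l + 66*L
g((5*1)*(-2), 33) - 4301 = (-41 - 31*5*1*(-2) + 66*33) - 4301 = (-41 - 155*(-2) + 2178) - 4301 = (-41 - 31*(-10) + 2178) - 4301 = (-41 + 310 + 2178) - 4301 = 2447 - 4301 = -1854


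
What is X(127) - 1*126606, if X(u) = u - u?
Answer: -126606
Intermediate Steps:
X(u) = 0
X(127) - 1*126606 = 0 - 1*126606 = 0 - 126606 = -126606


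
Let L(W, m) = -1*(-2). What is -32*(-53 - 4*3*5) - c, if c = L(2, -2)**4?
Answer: 3600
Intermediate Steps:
L(W, m) = 2
c = 16 (c = 2**4 = 16)
-32*(-53 - 4*3*5) - c = -32*(-53 - 4*3*5) - 1*16 = -32*(-53 - 12*5) - 16 = -32*(-53 - 60) - 16 = -32*(-113) - 16 = 3616 - 16 = 3600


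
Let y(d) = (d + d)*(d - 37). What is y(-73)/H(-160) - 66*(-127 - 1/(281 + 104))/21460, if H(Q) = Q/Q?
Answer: 3015739844/187775 ≈ 16060.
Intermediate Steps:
y(d) = 2*d*(-37 + d) (y(d) = (2*d)*(-37 + d) = 2*d*(-37 + d))
H(Q) = 1
y(-73)/H(-160) - 66*(-127 - 1/(281 + 104))/21460 = (2*(-73)*(-37 - 73))/1 - 66*(-127 - 1/(281 + 104))/21460 = (2*(-73)*(-110))*1 - 66*(-127 - 1/385)*(1/21460) = 16060*1 - 66*(-127 - 1*1/385)*(1/21460) = 16060 - 66*(-127 - 1/385)*(1/21460) = 16060 - 66*(-48896/385)*(1/21460) = 16060 + (293376/35)*(1/21460) = 16060 + 73344/187775 = 3015739844/187775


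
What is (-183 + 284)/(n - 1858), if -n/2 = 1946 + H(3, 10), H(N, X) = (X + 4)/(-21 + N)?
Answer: -909/51736 ≈ -0.017570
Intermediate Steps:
H(N, X) = (4 + X)/(-21 + N)
n = -35014/9 (n = -2*(1946 + (4 + 10)/(-21 + 3)) = -2*(1946 + 14/(-18)) = -2*(1946 - 1/18*14) = -2*(1946 - 7/9) = -2*17507/9 = -35014/9 ≈ -3890.4)
(-183 + 284)/(n - 1858) = (-183 + 284)/(-35014/9 - 1858) = 101/(-51736/9) = 101*(-9/51736) = -909/51736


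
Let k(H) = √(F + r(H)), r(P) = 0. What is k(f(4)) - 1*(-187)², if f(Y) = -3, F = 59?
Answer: -34969 + √59 ≈ -34961.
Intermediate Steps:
k(H) = √59 (k(H) = √(59 + 0) = √59)
k(f(4)) - 1*(-187)² = √59 - 1*(-187)² = √59 - 1*34969 = √59 - 34969 = -34969 + √59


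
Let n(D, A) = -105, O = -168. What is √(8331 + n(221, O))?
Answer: 3*√914 ≈ 90.697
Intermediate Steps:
√(8331 + n(221, O)) = √(8331 - 105) = √8226 = 3*√914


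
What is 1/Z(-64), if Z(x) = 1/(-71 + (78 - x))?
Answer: 71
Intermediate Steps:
Z(x) = 1/(7 - x)
1/Z(-64) = 1/(-1/(-7 - 64)) = 1/(-1/(-71)) = 1/(-1*(-1/71)) = 1/(1/71) = 71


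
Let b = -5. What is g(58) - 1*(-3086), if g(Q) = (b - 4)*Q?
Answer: 2564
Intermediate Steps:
g(Q) = -9*Q (g(Q) = (-5 - 4)*Q = -9*Q)
g(58) - 1*(-3086) = -9*58 - 1*(-3086) = -522 + 3086 = 2564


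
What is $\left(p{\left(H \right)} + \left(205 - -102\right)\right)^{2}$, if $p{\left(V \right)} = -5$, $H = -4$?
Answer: $91204$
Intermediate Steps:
$\left(p{\left(H \right)} + \left(205 - -102\right)\right)^{2} = \left(-5 + \left(205 - -102\right)\right)^{2} = \left(-5 + \left(205 + 102\right)\right)^{2} = \left(-5 + 307\right)^{2} = 302^{2} = 91204$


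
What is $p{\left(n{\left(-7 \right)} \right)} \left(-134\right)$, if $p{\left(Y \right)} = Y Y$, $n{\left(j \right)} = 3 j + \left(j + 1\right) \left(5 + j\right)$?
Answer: $-10854$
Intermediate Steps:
$n{\left(j \right)} = 3 j + \left(1 + j\right) \left(5 + j\right)$
$p{\left(Y \right)} = Y^{2}$
$p{\left(n{\left(-7 \right)} \right)} \left(-134\right) = \left(5 + \left(-7\right)^{2} + 9 \left(-7\right)\right)^{2} \left(-134\right) = \left(5 + 49 - 63\right)^{2} \left(-134\right) = \left(-9\right)^{2} \left(-134\right) = 81 \left(-134\right) = -10854$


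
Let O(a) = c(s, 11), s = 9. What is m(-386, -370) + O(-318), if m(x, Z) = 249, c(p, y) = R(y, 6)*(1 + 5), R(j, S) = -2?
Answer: 237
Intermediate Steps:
c(p, y) = -12 (c(p, y) = -2*(1 + 5) = -2*6 = -12)
O(a) = -12
m(-386, -370) + O(-318) = 249 - 12 = 237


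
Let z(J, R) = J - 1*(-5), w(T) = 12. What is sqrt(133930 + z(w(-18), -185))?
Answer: 33*sqrt(123) ≈ 365.99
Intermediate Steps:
z(J, R) = 5 + J (z(J, R) = J + 5 = 5 + J)
sqrt(133930 + z(w(-18), -185)) = sqrt(133930 + (5 + 12)) = sqrt(133930 + 17) = sqrt(133947) = 33*sqrt(123)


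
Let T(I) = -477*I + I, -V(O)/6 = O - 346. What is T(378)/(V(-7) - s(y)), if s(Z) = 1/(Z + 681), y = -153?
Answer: -95001984/1118303 ≈ -84.952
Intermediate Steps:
s(Z) = 1/(681 + Z)
V(O) = 2076 - 6*O (V(O) = -6*(O - 346) = -6*(-346 + O) = 2076 - 6*O)
T(I) = -476*I
T(378)/(V(-7) - s(y)) = (-476*378)/((2076 - 6*(-7)) - 1/(681 - 153)) = -179928/((2076 + 42) - 1/528) = -179928/(2118 - 1*1/528) = -179928/(2118 - 1/528) = -179928/1118303/528 = -179928*528/1118303 = -95001984/1118303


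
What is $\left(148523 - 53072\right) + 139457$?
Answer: $234908$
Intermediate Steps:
$\left(148523 - 53072\right) + 139457 = 95451 + 139457 = 234908$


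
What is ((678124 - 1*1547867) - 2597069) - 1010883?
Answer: -4477695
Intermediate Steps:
((678124 - 1*1547867) - 2597069) - 1010883 = ((678124 - 1547867) - 2597069) - 1010883 = (-869743 - 2597069) - 1010883 = -3466812 - 1010883 = -4477695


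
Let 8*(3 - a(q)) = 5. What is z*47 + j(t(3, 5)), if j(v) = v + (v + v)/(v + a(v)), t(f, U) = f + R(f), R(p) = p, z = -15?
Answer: -46737/67 ≈ -697.57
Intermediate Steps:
a(q) = 19/8 (a(q) = 3 - ⅛*5 = 3 - 5/8 = 19/8)
t(f, U) = 2*f (t(f, U) = f + f = 2*f)
j(v) = v + 2*v/(19/8 + v) (j(v) = v + (v + v)/(v + 19/8) = v + (2*v)/(19/8 + v) = v + 2*v/(19/8 + v))
z*47 + j(t(3, 5)) = -15*47 + (2*3)*(35 + 8*(2*3))/(19 + 8*(2*3)) = -705 + 6*(35 + 8*6)/(19 + 8*6) = -705 + 6*(35 + 48)/(19 + 48) = -705 + 6*83/67 = -705 + 6*(1/67)*83 = -705 + 498/67 = -46737/67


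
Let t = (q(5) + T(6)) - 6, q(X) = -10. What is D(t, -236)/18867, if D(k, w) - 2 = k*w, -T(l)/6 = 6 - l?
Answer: 3778/18867 ≈ 0.20024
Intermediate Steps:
T(l) = -36 + 6*l (T(l) = -6*(6 - l) = -36 + 6*l)
t = -16 (t = (-10 + (-36 + 6*6)) - 6 = (-10 + (-36 + 36)) - 6 = (-10 + 0) - 6 = -10 - 6 = -16)
D(k, w) = 2 + k*w
D(t, -236)/18867 = (2 - 16*(-236))/18867 = (2 + 3776)*(1/18867) = 3778*(1/18867) = 3778/18867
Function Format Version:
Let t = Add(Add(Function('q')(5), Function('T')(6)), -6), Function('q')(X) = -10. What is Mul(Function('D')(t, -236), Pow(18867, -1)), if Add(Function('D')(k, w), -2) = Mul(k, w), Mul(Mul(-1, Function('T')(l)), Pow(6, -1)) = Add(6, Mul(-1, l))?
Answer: Rational(3778, 18867) ≈ 0.20024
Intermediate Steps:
Function('T')(l) = Add(-36, Mul(6, l)) (Function('T')(l) = Mul(-6, Add(6, Mul(-1, l))) = Add(-36, Mul(6, l)))
t = -16 (t = Add(Add(-10, Add(-36, Mul(6, 6))), -6) = Add(Add(-10, Add(-36, 36)), -6) = Add(Add(-10, 0), -6) = Add(-10, -6) = -16)
Function('D')(k, w) = Add(2, Mul(k, w))
Mul(Function('D')(t, -236), Pow(18867, -1)) = Mul(Add(2, Mul(-16, -236)), Pow(18867, -1)) = Mul(Add(2, 3776), Rational(1, 18867)) = Mul(3778, Rational(1, 18867)) = Rational(3778, 18867)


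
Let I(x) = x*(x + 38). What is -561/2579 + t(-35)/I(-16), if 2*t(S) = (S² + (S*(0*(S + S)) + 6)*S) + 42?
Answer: -3120947/1815616 ≈ -1.7189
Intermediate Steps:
I(x) = x*(38 + x)
t(S) = 21 + S²/2 + 3*S (t(S) = ((S² + (S*(0*(S + S)) + 6)*S) + 42)/2 = ((S² + (S*(0*(2*S)) + 6)*S) + 42)/2 = ((S² + (S*0 + 6)*S) + 42)/2 = ((S² + (0 + 6)*S) + 42)/2 = ((S² + 6*S) + 42)/2 = (42 + S² + 6*S)/2 = 21 + S²/2 + 3*S)
-561/2579 + t(-35)/I(-16) = -561/2579 + (21 + (½)*(-35)² + 3*(-35))/((-16*(38 - 16))) = -561*1/2579 + (21 + (½)*1225 - 105)/((-16*22)) = -561/2579 + (21 + 1225/2 - 105)/(-352) = -561/2579 + (1057/2)*(-1/352) = -561/2579 - 1057/704 = -3120947/1815616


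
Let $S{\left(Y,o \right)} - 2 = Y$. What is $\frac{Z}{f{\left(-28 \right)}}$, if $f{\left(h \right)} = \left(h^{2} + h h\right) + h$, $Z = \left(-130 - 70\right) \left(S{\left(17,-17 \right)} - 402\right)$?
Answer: $\frac{3830}{77} \approx 49.74$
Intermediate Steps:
$S{\left(Y,o \right)} = 2 + Y$
$Z = 76600$ ($Z = \left(-130 - 70\right) \left(\left(2 + 17\right) - 402\right) = - 200 \left(19 - 402\right) = \left(-200\right) \left(-383\right) = 76600$)
$f{\left(h \right)} = h + 2 h^{2}$ ($f{\left(h \right)} = \left(h^{2} + h^{2}\right) + h = 2 h^{2} + h = h + 2 h^{2}$)
$\frac{Z}{f{\left(-28 \right)}} = \frac{76600}{\left(-28\right) \left(1 + 2 \left(-28\right)\right)} = \frac{76600}{\left(-28\right) \left(1 - 56\right)} = \frac{76600}{\left(-28\right) \left(-55\right)} = \frac{76600}{1540} = 76600 \cdot \frac{1}{1540} = \frac{3830}{77}$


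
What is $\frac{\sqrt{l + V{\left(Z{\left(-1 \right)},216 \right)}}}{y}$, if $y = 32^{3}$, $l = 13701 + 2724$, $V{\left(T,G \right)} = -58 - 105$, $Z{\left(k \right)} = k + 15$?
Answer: $\frac{\sqrt{16262}}{32768} \approx 0.0038917$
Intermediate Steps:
$Z{\left(k \right)} = 15 + k$
$V{\left(T,G \right)} = -163$ ($V{\left(T,G \right)} = -58 - 105 = -163$)
$l = 16425$
$y = 32768$
$\frac{\sqrt{l + V{\left(Z{\left(-1 \right)},216 \right)}}}{y} = \frac{\sqrt{16425 - 163}}{32768} = \sqrt{16262} \cdot \frac{1}{32768} = \frac{\sqrt{16262}}{32768}$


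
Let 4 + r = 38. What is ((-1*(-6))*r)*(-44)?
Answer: -8976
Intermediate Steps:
r = 34 (r = -4 + 38 = 34)
((-1*(-6))*r)*(-44) = (-1*(-6)*34)*(-44) = (6*34)*(-44) = 204*(-44) = -8976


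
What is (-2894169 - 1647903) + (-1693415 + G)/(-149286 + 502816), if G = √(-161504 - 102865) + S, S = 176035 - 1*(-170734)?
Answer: -802880030403/176765 + I*√264369/353530 ≈ -4.5421e+6 + 0.0014544*I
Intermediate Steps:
S = 346769 (S = 176035 + 170734 = 346769)
G = 346769 + I*√264369 (G = √(-161504 - 102865) + 346769 = √(-264369) + 346769 = I*√264369 + 346769 = 346769 + I*√264369 ≈ 3.4677e+5 + 514.17*I)
(-2894169 - 1647903) + (-1693415 + G)/(-149286 + 502816) = (-2894169 - 1647903) + (-1693415 + (346769 + I*√264369))/(-149286 + 502816) = -4542072 + (-1346646 + I*√264369)/353530 = -4542072 + (-1346646 + I*√264369)*(1/353530) = -4542072 + (-673323/176765 + I*√264369/353530) = -802880030403/176765 + I*√264369/353530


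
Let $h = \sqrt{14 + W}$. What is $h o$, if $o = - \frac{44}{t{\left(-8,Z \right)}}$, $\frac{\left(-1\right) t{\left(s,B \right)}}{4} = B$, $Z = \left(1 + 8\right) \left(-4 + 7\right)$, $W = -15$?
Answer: $\frac{11 i}{27} \approx 0.40741 i$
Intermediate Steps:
$Z = 27$ ($Z = 9 \cdot 3 = 27$)
$t{\left(s,B \right)} = - 4 B$
$h = i$ ($h = \sqrt{14 - 15} = \sqrt{-1} = i \approx 1.0 i$)
$o = \frac{11}{27}$ ($o = - \frac{44}{\left(-4\right) 27} = - \frac{44}{-108} = \left(-44\right) \left(- \frac{1}{108}\right) = \frac{11}{27} \approx 0.40741$)
$h o = i \frac{11}{27} = \frac{11 i}{27}$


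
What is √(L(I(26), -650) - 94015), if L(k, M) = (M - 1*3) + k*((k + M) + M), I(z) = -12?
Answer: 2*I*√19731 ≈ 280.93*I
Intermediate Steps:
L(k, M) = -3 + M + k*(k + 2*M) (L(k, M) = (M - 3) + k*((M + k) + M) = (-3 + M) + k*(k + 2*M) = -3 + M + k*(k + 2*M))
√(L(I(26), -650) - 94015) = √((-3 - 650 + (-12)² + 2*(-650)*(-12)) - 94015) = √((-3 - 650 + 144 + 15600) - 94015) = √(15091 - 94015) = √(-78924) = 2*I*√19731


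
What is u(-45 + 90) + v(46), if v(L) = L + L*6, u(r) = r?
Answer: 367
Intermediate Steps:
v(L) = 7*L (v(L) = L + 6*L = 7*L)
u(-45 + 90) + v(46) = (-45 + 90) + 7*46 = 45 + 322 = 367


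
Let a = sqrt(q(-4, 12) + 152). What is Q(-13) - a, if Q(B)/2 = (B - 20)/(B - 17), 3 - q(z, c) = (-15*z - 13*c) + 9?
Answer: 11/5 - 11*sqrt(2) ≈ -13.356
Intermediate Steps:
q(z, c) = -6 + 13*c + 15*z (q(z, c) = 3 - ((-15*z - 13*c) + 9) = 3 - (9 - 15*z - 13*c) = 3 + (-9 + 13*c + 15*z) = -6 + 13*c + 15*z)
Q(B) = 2*(-20 + B)/(-17 + B) (Q(B) = 2*((B - 20)/(B - 17)) = 2*((-20 + B)/(-17 + B)) = 2*(-20 + B)/(-17 + B))
a = 11*sqrt(2) (a = sqrt((-6 + 13*12 + 15*(-4)) + 152) = sqrt((-6 + 156 - 60) + 152) = sqrt(90 + 152) = sqrt(242) = 11*sqrt(2) ≈ 15.556)
Q(-13) - a = 2*(-20 - 13)/(-17 - 13) - 11*sqrt(2) = 2*(-33)/(-30) - 11*sqrt(2) = 2*(-1/30)*(-33) - 11*sqrt(2) = 11/5 - 11*sqrt(2)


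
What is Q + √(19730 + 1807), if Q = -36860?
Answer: -36860 + 3*√2393 ≈ -36713.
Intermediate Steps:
Q + √(19730 + 1807) = -36860 + √(19730 + 1807) = -36860 + √21537 = -36860 + 3*√2393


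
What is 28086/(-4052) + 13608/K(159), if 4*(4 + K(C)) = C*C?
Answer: -244517163/51186890 ≈ -4.7769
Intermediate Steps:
K(C) = -4 + C²/4 (K(C) = -4 + (C*C)/4 = -4 + C²/4)
28086/(-4052) + 13608/K(159) = 28086/(-4052) + 13608/(-4 + (¼)*159²) = 28086*(-1/4052) + 13608/(-4 + (¼)*25281) = -14043/2026 + 13608/(-4 + 25281/4) = -14043/2026 + 13608/(25265/4) = -14043/2026 + 13608*(4/25265) = -14043/2026 + 54432/25265 = -244517163/51186890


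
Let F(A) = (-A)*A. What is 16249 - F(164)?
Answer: 43145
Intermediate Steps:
F(A) = -A**2
16249 - F(164) = 16249 - (-1)*164**2 = 16249 - (-1)*26896 = 16249 - 1*(-26896) = 16249 + 26896 = 43145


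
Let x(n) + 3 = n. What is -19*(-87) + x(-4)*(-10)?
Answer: 1723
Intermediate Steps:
x(n) = -3 + n
-19*(-87) + x(-4)*(-10) = -19*(-87) + (-3 - 4)*(-10) = 1653 - 7*(-10) = 1653 + 70 = 1723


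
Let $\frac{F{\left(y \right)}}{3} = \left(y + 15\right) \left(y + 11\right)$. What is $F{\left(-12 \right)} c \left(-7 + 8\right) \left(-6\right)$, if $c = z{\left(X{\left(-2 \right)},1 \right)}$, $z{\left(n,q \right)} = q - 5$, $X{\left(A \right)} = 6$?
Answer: $-216$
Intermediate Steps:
$z{\left(n,q \right)} = -5 + q$ ($z{\left(n,q \right)} = q - 5 = -5 + q$)
$c = -4$ ($c = -5 + 1 = -4$)
$F{\left(y \right)} = 3 \left(11 + y\right) \left(15 + y\right)$ ($F{\left(y \right)} = 3 \left(y + 15\right) \left(y + 11\right) = 3 \left(15 + y\right) \left(11 + y\right) = 3 \left(11 + y\right) \left(15 + y\right)$)
$F{\left(-12 \right)} c \left(-7 + 8\right) \left(-6\right) = \left(495 + 3 \left(-12\right)^{2} + 78 \left(-12\right)\right) \left(-4\right) \left(-7 + 8\right) \left(-6\right) = \left(495 + 3 \cdot 144 - 936\right) \left(-4\right) 1 \left(-6\right) = \left(495 + 432 - 936\right) \left(-4\right) \left(-6\right) = \left(-9\right) \left(-4\right) \left(-6\right) = 36 \left(-6\right) = -216$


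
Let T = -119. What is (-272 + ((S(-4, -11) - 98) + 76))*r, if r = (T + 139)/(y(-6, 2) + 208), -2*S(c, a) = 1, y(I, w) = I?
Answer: -2945/101 ≈ -29.158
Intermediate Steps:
S(c, a) = -½ (S(c, a) = -½*1 = -½)
r = 10/101 (r = (-119 + 139)/(-6 + 208) = 20/202 = 20*(1/202) = 10/101 ≈ 0.099010)
(-272 + ((S(-4, -11) - 98) + 76))*r = (-272 + ((-½ - 98) + 76))*(10/101) = (-272 + (-197/2 + 76))*(10/101) = (-272 - 45/2)*(10/101) = -589/2*10/101 = -2945/101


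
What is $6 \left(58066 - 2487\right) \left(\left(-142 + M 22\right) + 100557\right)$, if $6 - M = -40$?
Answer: $33823267398$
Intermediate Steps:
$M = 46$ ($M = 6 - -40 = 6 + 40 = 46$)
$6 \left(58066 - 2487\right) \left(\left(-142 + M 22\right) + 100557\right) = 6 \left(58066 - 2487\right) \left(\left(-142 + 46 \cdot 22\right) + 100557\right) = 6 \cdot 55579 \left(\left(-142 + 1012\right) + 100557\right) = 6 \cdot 55579 \left(870 + 100557\right) = 6 \cdot 55579 \cdot 101427 = 6 \cdot 5637211233 = 33823267398$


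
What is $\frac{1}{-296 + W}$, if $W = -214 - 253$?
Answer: $- \frac{1}{763} \approx -0.0013106$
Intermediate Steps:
$W = -467$ ($W = -214 - 253 = -467$)
$\frac{1}{-296 + W} = \frac{1}{-296 - 467} = \frac{1}{-763} = - \frac{1}{763}$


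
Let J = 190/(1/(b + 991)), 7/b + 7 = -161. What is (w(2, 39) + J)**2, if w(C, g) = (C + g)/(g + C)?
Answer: 5104874803609/144 ≈ 3.5451e+10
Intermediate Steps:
b = -1/24 (b = 7/(-7 - 161) = 7/(-168) = 7*(-1/168) = -1/24 ≈ -0.041667)
w(C, g) = 1 (w(C, g) = (C + g)/(C + g) = 1)
J = 2259385/12 (J = 190/(1/(-1/24 + 991)) = 190/(1/(23783/24)) = 190/(24/23783) = 190*(23783/24) = 2259385/12 ≈ 1.8828e+5)
(w(2, 39) + J)**2 = (1 + 2259385/12)**2 = (2259397/12)**2 = 5104874803609/144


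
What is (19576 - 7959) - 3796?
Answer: 7821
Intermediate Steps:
(19576 - 7959) - 3796 = 11617 - 3796 = 7821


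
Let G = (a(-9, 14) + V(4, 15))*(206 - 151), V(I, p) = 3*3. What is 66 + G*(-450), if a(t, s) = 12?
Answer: -519684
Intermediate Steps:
V(I, p) = 9
G = 1155 (G = (12 + 9)*(206 - 151) = 21*55 = 1155)
66 + G*(-450) = 66 + 1155*(-450) = 66 - 519750 = -519684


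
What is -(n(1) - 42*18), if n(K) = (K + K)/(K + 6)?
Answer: 5290/7 ≈ 755.71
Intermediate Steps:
n(K) = 2*K/(6 + K) (n(K) = (2*K)/(6 + K) = 2*K/(6 + K))
-(n(1) - 42*18) = -(2*1/(6 + 1) - 42*18) = -(2*1/7 - 756) = -(2*1*(1/7) - 756) = -(2/7 - 756) = -1*(-5290/7) = 5290/7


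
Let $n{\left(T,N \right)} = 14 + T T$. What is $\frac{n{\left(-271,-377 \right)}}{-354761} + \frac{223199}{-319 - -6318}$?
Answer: $\frac{78741643894}{2128211239} \approx 36.999$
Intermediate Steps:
$n{\left(T,N \right)} = 14 + T^{2}$
$\frac{n{\left(-271,-377 \right)}}{-354761} + \frac{223199}{-319 - -6318} = \frac{14 + \left(-271\right)^{2}}{-354761} + \frac{223199}{-319 - -6318} = \left(14 + 73441\right) \left(- \frac{1}{354761}\right) + \frac{223199}{-319 + 6318} = 73455 \left(- \frac{1}{354761}\right) + \frac{223199}{5999} = - \frac{73455}{354761} + 223199 \cdot \frac{1}{5999} = - \frac{73455}{354761} + \frac{223199}{5999} = \frac{78741643894}{2128211239}$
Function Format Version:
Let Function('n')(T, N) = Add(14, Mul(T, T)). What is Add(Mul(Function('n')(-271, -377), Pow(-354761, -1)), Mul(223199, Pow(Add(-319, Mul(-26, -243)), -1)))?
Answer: Rational(78741643894, 2128211239) ≈ 36.999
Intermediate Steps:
Function('n')(T, N) = Add(14, Pow(T, 2))
Add(Mul(Function('n')(-271, -377), Pow(-354761, -1)), Mul(223199, Pow(Add(-319, Mul(-26, -243)), -1))) = Add(Mul(Add(14, Pow(-271, 2)), Pow(-354761, -1)), Mul(223199, Pow(Add(-319, Mul(-26, -243)), -1))) = Add(Mul(Add(14, 73441), Rational(-1, 354761)), Mul(223199, Pow(Add(-319, 6318), -1))) = Add(Mul(73455, Rational(-1, 354761)), Mul(223199, Pow(5999, -1))) = Add(Rational(-73455, 354761), Mul(223199, Rational(1, 5999))) = Add(Rational(-73455, 354761), Rational(223199, 5999)) = Rational(78741643894, 2128211239)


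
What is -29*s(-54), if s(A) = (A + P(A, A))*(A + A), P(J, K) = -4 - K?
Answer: -12528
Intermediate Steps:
s(A) = -8*A (s(A) = (A + (-4 - A))*(A + A) = -8*A)
-29*s(-54) = -(-232)*(-54) = -29*432 = -12528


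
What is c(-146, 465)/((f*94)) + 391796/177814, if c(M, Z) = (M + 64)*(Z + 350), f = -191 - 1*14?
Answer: 23699047/4178629 ≈ 5.6715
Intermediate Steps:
f = -205 (f = -191 - 14 = -205)
c(M, Z) = (64 + M)*(350 + Z)
c(-146, 465)/((f*94)) + 391796/177814 = (22400 + 64*465 + 350*(-146) - 146*465)/((-205*94)) + 391796/177814 = (22400 + 29760 - 51100 - 67890)/(-19270) + 391796*(1/177814) = -66830*(-1/19270) + 195898/88907 = 163/47 + 195898/88907 = 23699047/4178629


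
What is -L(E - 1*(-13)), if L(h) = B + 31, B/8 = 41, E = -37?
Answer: -359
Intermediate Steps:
B = 328 (B = 8*41 = 328)
L(h) = 359 (L(h) = 328 + 31 = 359)
-L(E - 1*(-13)) = -1*359 = -359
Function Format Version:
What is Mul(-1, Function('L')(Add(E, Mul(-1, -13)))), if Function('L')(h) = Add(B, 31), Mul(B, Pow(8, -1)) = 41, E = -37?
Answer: -359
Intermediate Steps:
B = 328 (B = Mul(8, 41) = 328)
Function('L')(h) = 359 (Function('L')(h) = Add(328, 31) = 359)
Mul(-1, Function('L')(Add(E, Mul(-1, -13)))) = Mul(-1, 359) = -359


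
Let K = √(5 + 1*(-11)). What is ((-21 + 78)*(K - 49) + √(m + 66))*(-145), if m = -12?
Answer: 404985 + √6*(-435 - 8265*I) ≈ 4.0392e+5 - 20245.0*I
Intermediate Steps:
K = I*√6 (K = √(5 - 11) = √(-6) = I*√6 ≈ 2.4495*I)
((-21 + 78)*(K - 49) + √(m + 66))*(-145) = ((-21 + 78)*(I*√6 - 49) + √(-12 + 66))*(-145) = (57*(-49 + I*√6) + √54)*(-145) = ((-2793 + 57*I*√6) + 3*√6)*(-145) = (-2793 + 3*√6 + 57*I*√6)*(-145) = 404985 - 435*√6 - 8265*I*√6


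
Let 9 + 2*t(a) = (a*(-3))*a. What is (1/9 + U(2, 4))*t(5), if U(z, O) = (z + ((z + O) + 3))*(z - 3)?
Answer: 1372/3 ≈ 457.33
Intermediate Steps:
t(a) = -9/2 - 3*a**2/2 (t(a) = -9/2 + ((a*(-3))*a)/2 = -9/2 + ((-3*a)*a)/2 = -9/2 + (-3*a**2)/2 = -9/2 - 3*a**2/2)
U(z, O) = (-3 + z)*(3 + O + 2*z) (U(z, O) = (z + ((O + z) + 3))*(-3 + z) = (z + (3 + O + z))*(-3 + z) = (3 + O + 2*z)*(-3 + z) = (-3 + z)*(3 + O + 2*z))
(1/9 + U(2, 4))*t(5) = (1/9 + (-9 - 3*4 - 3*2 + 2*2**2 + 4*2))*(-9/2 - 3/2*5**2) = (1/9 + (-9 - 12 - 6 + 2*4 + 8))*(-9/2 - 3/2*25) = (1/9 + (-9 - 12 - 6 + 8 + 8))*(-9/2 - 75/2) = (1/9 - 11)*(-42) = -98/9*(-42) = 1372/3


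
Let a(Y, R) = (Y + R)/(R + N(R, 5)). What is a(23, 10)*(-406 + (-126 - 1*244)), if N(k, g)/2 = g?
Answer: -6402/5 ≈ -1280.4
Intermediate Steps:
N(k, g) = 2*g
a(Y, R) = (R + Y)/(10 + R) (a(Y, R) = (Y + R)/(R + 2*5) = (R + Y)/(R + 10) = (R + Y)/(10 + R))
a(23, 10)*(-406 + (-126 - 1*244)) = ((10 + 23)/(10 + 10))*(-406 + (-126 - 1*244)) = (33/20)*(-406 + (-126 - 244)) = ((1/20)*33)*(-406 - 370) = (33/20)*(-776) = -6402/5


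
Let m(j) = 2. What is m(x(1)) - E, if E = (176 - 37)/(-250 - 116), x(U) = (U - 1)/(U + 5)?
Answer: 871/366 ≈ 2.3798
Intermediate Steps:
x(U) = (-1 + U)/(5 + U)
E = -139/366 (E = 139/(-366) = 139*(-1/366) = -139/366 ≈ -0.37978)
m(x(1)) - E = 2 - 1*(-139/366) = 2 + 139/366 = 871/366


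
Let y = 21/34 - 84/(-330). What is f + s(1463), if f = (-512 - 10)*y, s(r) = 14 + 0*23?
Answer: -412601/935 ≈ -441.28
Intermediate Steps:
s(r) = 14 (s(r) = 14 + 0 = 14)
y = 1631/1870 (y = 21*(1/34) - 84*(-1/330) = 21/34 + 14/55 = 1631/1870 ≈ 0.87219)
f = -425691/935 (f = (-512 - 10)*(1631/1870) = -522*1631/1870 = -425691/935 ≈ -455.28)
f + s(1463) = -425691/935 + 14 = -412601/935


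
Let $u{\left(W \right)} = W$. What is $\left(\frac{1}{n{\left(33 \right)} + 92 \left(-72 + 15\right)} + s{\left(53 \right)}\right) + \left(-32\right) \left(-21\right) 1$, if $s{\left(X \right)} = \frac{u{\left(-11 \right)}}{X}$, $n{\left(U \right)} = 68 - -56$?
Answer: $\frac{182297547}{271360} \approx 671.79$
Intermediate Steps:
$n{\left(U \right)} = 124$ ($n{\left(U \right)} = 68 + 56 = 124$)
$s{\left(X \right)} = - \frac{11}{X}$
$\left(\frac{1}{n{\left(33 \right)} + 92 \left(-72 + 15\right)} + s{\left(53 \right)}\right) + \left(-32\right) \left(-21\right) 1 = \left(\frac{1}{124 + 92 \left(-72 + 15\right)} - \frac{11}{53}\right) + \left(-32\right) \left(-21\right) 1 = \left(\frac{1}{124 + 92 \left(-57\right)} - \frac{11}{53}\right) + 672 \cdot 1 = \left(\frac{1}{124 - 5244} - \frac{11}{53}\right) + 672 = \left(\frac{1}{-5120} - \frac{11}{53}\right) + 672 = \left(- \frac{1}{5120} - \frac{11}{53}\right) + 672 = - \frac{56373}{271360} + 672 = \frac{182297547}{271360}$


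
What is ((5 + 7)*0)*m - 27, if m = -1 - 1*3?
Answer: -27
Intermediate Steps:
m = -4 (m = -1 - 3 = -4)
((5 + 7)*0)*m - 27 = ((5 + 7)*0)*(-4) - 27 = (12*0)*(-4) - 27 = 0*(-4) - 27 = 0 - 27 = -27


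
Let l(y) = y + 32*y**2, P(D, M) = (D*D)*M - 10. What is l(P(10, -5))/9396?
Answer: 1387115/1566 ≈ 885.77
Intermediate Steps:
P(D, M) = -10 + M*D**2 (P(D, M) = D**2*M - 10 = M*D**2 - 10 = -10 + M*D**2)
l(P(10, -5))/9396 = ((-10 - 5*10**2)*(1 + 32*(-10 - 5*10**2)))/9396 = ((-10 - 5*100)*(1 + 32*(-10 - 5*100)))*(1/9396) = ((-10 - 500)*(1 + 32*(-10 - 500)))*(1/9396) = -510*(1 + 32*(-510))*(1/9396) = -510*(1 - 16320)*(1/9396) = -510*(-16319)*(1/9396) = 8322690*(1/9396) = 1387115/1566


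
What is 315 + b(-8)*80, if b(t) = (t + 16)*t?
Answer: -4805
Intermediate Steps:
b(t) = t*(16 + t) (b(t) = (16 + t)*t = t*(16 + t))
315 + b(-8)*80 = 315 - 8*(16 - 8)*80 = 315 - 8*8*80 = 315 - 64*80 = 315 - 5120 = -4805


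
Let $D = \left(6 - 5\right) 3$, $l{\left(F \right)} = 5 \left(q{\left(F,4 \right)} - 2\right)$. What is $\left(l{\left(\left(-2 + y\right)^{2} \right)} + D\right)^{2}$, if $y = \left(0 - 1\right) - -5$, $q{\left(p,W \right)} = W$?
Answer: $169$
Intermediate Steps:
$y = 4$ ($y = \left(0 - 1\right) + 5 = -1 + 5 = 4$)
$l{\left(F \right)} = 10$ ($l{\left(F \right)} = 5 \left(4 - 2\right) = 5 \cdot 2 = 10$)
$D = 3$ ($D = 1 \cdot 3 = 3$)
$\left(l{\left(\left(-2 + y\right)^{2} \right)} + D\right)^{2} = \left(10 + 3\right)^{2} = 13^{2} = 169$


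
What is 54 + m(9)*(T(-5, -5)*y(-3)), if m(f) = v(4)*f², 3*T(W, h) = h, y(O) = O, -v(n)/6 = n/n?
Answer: -2376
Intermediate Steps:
v(n) = -6 (v(n) = -6*n/n = -6*1 = -6)
T(W, h) = h/3
m(f) = -6*f²
54 + m(9)*(T(-5, -5)*y(-3)) = 54 + (-6*9²)*(((⅓)*(-5))*(-3)) = 54 + (-6*81)*(-5/3*(-3)) = 54 - 486*5 = 54 - 2430 = -2376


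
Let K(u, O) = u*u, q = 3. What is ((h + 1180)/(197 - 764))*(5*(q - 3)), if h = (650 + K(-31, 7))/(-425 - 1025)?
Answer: 0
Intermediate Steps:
K(u, O) = u²
h = -1611/1450 (h = (650 + (-31)²)/(-425 - 1025) = (650 + 961)/(-1450) = 1611*(-1/1450) = -1611/1450 ≈ -1.1110)
((h + 1180)/(197 - 764))*(5*(q - 3)) = ((-1611/1450 + 1180)/(197 - 764))*(5*(3 - 3)) = ((1709389/1450)/(-567))*(5*0) = ((1709389/1450)*(-1/567))*0 = -1709389/822150*0 = 0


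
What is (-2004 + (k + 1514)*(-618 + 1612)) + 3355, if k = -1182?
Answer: 331359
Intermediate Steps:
(-2004 + (k + 1514)*(-618 + 1612)) + 3355 = (-2004 + (-1182 + 1514)*(-618 + 1612)) + 3355 = (-2004 + 332*994) + 3355 = (-2004 + 330008) + 3355 = 328004 + 3355 = 331359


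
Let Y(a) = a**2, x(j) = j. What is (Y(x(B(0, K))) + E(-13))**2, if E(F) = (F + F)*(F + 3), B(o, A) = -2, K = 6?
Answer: 69696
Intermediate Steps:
E(F) = 2*F*(3 + F) (E(F) = (2*F)*(3 + F) = 2*F*(3 + F))
(Y(x(B(0, K))) + E(-13))**2 = ((-2)**2 + 2*(-13)*(3 - 13))**2 = (4 + 2*(-13)*(-10))**2 = (4 + 260)**2 = 264**2 = 69696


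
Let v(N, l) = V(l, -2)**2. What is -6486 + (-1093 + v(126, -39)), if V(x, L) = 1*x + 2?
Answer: -6210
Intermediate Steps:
V(x, L) = 2 + x (V(x, L) = x + 2 = 2 + x)
v(N, l) = (2 + l)**2
-6486 + (-1093 + v(126, -39)) = -6486 + (-1093 + (2 - 39)**2) = -6486 + (-1093 + (-37)**2) = -6486 + (-1093 + 1369) = -6486 + 276 = -6210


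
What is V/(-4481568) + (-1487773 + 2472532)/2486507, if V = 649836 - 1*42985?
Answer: 414903594665/1591921457568 ≈ 0.26063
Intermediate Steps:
V = 606851 (V = 649836 - 42985 = 606851)
V/(-4481568) + (-1487773 + 2472532)/2486507 = 606851/(-4481568) + (-1487773 + 2472532)/2486507 = 606851*(-1/4481568) + 984759*(1/2486507) = -86693/640224 + 984759/2486507 = 414903594665/1591921457568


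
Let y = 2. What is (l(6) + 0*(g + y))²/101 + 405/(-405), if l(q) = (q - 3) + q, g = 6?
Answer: -20/101 ≈ -0.19802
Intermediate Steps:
l(q) = -3 + 2*q (l(q) = (-3 + q) + q = -3 + 2*q)
(l(6) + 0*(g + y))²/101 + 405/(-405) = ((-3 + 2*6) + 0*(6 + 2))²/101 + 405/(-405) = ((-3 + 12) + 0*8)²*(1/101) + 405*(-1/405) = (9 + 0)²*(1/101) - 1 = 9²*(1/101) - 1 = 81*(1/101) - 1 = 81/101 - 1 = -20/101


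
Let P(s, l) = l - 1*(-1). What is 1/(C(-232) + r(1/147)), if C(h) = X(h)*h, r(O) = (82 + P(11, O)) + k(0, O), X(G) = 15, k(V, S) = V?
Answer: -147/499358 ≈ -0.00029438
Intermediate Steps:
P(s, l) = 1 + l (P(s, l) = l + 1 = 1 + l)
r(O) = 83 + O (r(O) = (82 + (1 + O)) + 0 = (83 + O) + 0 = 83 + O)
C(h) = 15*h
1/(C(-232) + r(1/147)) = 1/(15*(-232) + (83 + 1/147)) = 1/(-3480 + (83 + 1/147)) = 1/(-3480 + 12202/147) = 1/(-499358/147) = -147/499358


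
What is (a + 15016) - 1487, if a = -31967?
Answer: -18438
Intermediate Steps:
(a + 15016) - 1487 = (-31967 + 15016) - 1487 = -16951 - 1487 = -18438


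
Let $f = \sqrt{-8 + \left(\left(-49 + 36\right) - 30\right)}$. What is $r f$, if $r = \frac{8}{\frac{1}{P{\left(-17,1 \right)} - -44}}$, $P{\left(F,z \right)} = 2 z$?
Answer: $368 i \sqrt{51} \approx 2628.0 i$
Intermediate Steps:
$f = i \sqrt{51}$ ($f = \sqrt{-8 - 43} = \sqrt{-51} = i \sqrt{51} \approx 7.1414 i$)
$r = 368$ ($r = \frac{8}{\frac{1}{2 \cdot 1 - -44}} = \frac{8}{\frac{1}{2 + \left(-48 + 92\right)}} = \frac{8}{\frac{1}{2 + 44}} = \frac{8}{\frac{1}{46}} = 8 \frac{1}{\frac{1}{46}} = 8 \cdot 46 = 368$)
$r f = 368 i \sqrt{51}$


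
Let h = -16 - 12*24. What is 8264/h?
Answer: -1033/38 ≈ -27.184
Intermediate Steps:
h = -304 (h = -16 - 288 = -304)
8264/h = 8264/(-304) = 8264*(-1/304) = -1033/38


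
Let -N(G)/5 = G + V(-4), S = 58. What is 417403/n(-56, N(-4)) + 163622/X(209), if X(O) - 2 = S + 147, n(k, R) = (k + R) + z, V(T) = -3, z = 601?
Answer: 7882747/5220 ≈ 1510.1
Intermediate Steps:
N(G) = 15 - 5*G (N(G) = -5*(G - 3) = -5*(-3 + G) = 15 - 5*G)
n(k, R) = 601 + R + k (n(k, R) = (k + R) + 601 = (R + k) + 601 = 601 + R + k)
X(O) = 207 (X(O) = 2 + (58 + 147) = 2 + 205 = 207)
417403/n(-56, N(-4)) + 163622/X(209) = 417403/(601 + (15 - 5*(-4)) - 56) + 163622/207 = 417403/(601 + (15 + 20) - 56) + 163622*(1/207) = 417403/(601 + 35 - 56) + 7114/9 = 417403/580 + 7114/9 = 7882747/5220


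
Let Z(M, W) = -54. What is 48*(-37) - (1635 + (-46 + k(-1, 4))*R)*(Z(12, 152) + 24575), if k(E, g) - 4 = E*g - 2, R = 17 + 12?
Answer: -5960379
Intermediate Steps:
R = 29
k(E, g) = 2 + E*g (k(E, g) = 4 + (E*g - 2) = 4 + (-2 + E*g) = 2 + E*g)
48*(-37) - (1635 + (-46 + k(-1, 4))*R)*(Z(12, 152) + 24575) = 48*(-37) - (1635 + (-46 + (2 - 1*4))*29)*(-54 + 24575) = -1776 - (1635 + (-46 + (2 - 4))*29)*24521 = -1776 - (1635 + (-46 - 2)*29)*24521 = -1776 - (1635 - 48*29)*24521 = -1776 - (1635 - 1392)*24521 = -1776 - 243*24521 = -1776 - 1*5958603 = -1776 - 5958603 = -5960379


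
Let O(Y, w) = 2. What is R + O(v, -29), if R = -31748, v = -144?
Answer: -31746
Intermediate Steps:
R + O(v, -29) = -31748 + 2 = -31746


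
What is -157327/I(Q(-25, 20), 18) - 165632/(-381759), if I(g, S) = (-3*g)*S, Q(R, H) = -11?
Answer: -19987537595/75588282 ≈ -264.43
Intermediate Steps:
I(g, S) = -3*S*g
-157327/I(Q(-25, 20), 18) - 165632/(-381759) = -157327/((-3*18*(-11))) - 165632/(-381759) = -157327/594 - 165632*(-1/381759) = -157327*1/594 + 165632/381759 = -157327/594 + 165632/381759 = -19987537595/75588282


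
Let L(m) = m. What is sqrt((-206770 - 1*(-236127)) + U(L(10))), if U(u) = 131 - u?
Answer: 17*sqrt(102) ≈ 171.69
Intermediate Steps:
sqrt((-206770 - 1*(-236127)) + U(L(10))) = sqrt((-206770 - 1*(-236127)) + (131 - 1*10)) = sqrt((-206770 + 236127) + (131 - 10)) = sqrt(29357 + 121) = sqrt(29478) = 17*sqrt(102)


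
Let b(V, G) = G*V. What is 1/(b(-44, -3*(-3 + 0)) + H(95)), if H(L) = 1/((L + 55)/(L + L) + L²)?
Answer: -171490/67910021 ≈ -0.0025253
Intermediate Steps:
H(L) = 1/(L² + (55 + L)/(2*L)) (H(L) = 1/((55 + L)/((2*L)) + L²) = 1/((55 + L)*(1/(2*L)) + L²) = 1/((55 + L)/(2*L) + L²) = 1/(L² + (55 + L)/(2*L)))
1/(b(-44, -3*(-3 + 0)) + H(95)) = 1/(-3*(-3 + 0)*(-44) + 2*95/(55 + 95 + 2*95³)) = 1/(-3*(-3)*(-44) + 2*95/(55 + 95 + 2*857375)) = 1/(9*(-44) + 2*95/(55 + 95 + 1714750)) = 1/(-396 + 2*95/1714900) = 1/(-396 + 2*95*(1/1714900)) = 1/(-396 + 19/171490) = 1/(-67910021/171490) = -171490/67910021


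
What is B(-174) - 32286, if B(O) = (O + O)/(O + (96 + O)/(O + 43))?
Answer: -61113599/1893 ≈ -32284.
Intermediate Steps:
B(O) = 2*O/(O + (96 + O)/(43 + O)) (B(O) = (2*O)/(O + (96 + O)/(43 + O)) = 2*O/(O + (96 + O)/(43 + O)))
B(-174) - 32286 = 2*(-174)*(43 - 174)/(96 + (-174)² + 44*(-174)) - 32286 = 2*(-174)*(-131)/(96 + 30276 - 7656) - 32286 = 2*(-174)*(-131)/22716 - 32286 = 2*(-174)*(1/22716)*(-131) - 32286 = 3799/1893 - 32286 = -61113599/1893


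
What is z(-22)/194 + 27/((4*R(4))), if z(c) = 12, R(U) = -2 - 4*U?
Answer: -243/776 ≈ -0.31314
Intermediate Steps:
z(-22)/194 + 27/((4*R(4))) = 12/194 + 27/((4*(-2 - 4*4))) = 12*(1/194) + 27/((4*(-2 - 16))) = 6/97 + 27/((4*(-18))) = 6/97 + 27/(-72) = 6/97 + 27*(-1/72) = 6/97 - 3/8 = -243/776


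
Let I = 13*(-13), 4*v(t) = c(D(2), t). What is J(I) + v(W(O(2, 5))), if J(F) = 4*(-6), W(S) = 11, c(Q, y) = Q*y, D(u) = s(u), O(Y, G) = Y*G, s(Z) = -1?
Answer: -107/4 ≈ -26.750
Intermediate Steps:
O(Y, G) = G*Y
D(u) = -1
v(t) = -t/4 (v(t) = (-t)/4 = -t/4)
I = -169
J(F) = -24
J(I) + v(W(O(2, 5))) = -24 - ¼*11 = -24 - 11/4 = -107/4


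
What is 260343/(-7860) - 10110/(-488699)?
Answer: -42383299719/1280391380 ≈ -33.102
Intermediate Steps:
260343/(-7860) - 10110/(-488699) = 260343*(-1/7860) - 10110*(-1/488699) = -86781/2620 + 10110/488699 = -42383299719/1280391380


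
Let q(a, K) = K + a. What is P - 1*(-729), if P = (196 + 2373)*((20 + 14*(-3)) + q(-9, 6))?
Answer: -63496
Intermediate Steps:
P = -64225 (P = (196 + 2373)*((20 + 14*(-3)) + (6 - 9)) = 2569*((20 - 42) - 3) = 2569*(-22 - 3) = 2569*(-25) = -64225)
P - 1*(-729) = -64225 - 1*(-729) = -64225 + 729 = -63496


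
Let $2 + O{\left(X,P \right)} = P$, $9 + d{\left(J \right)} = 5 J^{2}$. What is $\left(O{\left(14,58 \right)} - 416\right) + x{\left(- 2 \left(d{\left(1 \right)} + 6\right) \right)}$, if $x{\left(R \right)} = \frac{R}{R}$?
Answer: $-359$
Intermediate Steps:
$d{\left(J \right)} = -9 + 5 J^{2}$
$O{\left(X,P \right)} = -2 + P$
$x{\left(R \right)} = 1$
$\left(O{\left(14,58 \right)} - 416\right) + x{\left(- 2 \left(d{\left(1 \right)} + 6\right) \right)} = \left(\left(-2 + 58\right) - 416\right) + 1 = \left(56 - 416\right) + 1 = -360 + 1 = -359$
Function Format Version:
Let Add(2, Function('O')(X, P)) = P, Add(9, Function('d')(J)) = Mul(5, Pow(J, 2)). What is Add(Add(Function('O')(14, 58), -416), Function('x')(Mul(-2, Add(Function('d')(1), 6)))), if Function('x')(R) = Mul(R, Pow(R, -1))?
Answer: -359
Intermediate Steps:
Function('d')(J) = Add(-9, Mul(5, Pow(J, 2)))
Function('O')(X, P) = Add(-2, P)
Function('x')(R) = 1
Add(Add(Function('O')(14, 58), -416), Function('x')(Mul(-2, Add(Function('d')(1), 6)))) = Add(Add(Add(-2, 58), -416), 1) = Add(Add(56, -416), 1) = Add(-360, 1) = -359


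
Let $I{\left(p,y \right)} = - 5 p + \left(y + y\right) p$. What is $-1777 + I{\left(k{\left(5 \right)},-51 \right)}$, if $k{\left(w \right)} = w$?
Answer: $-2312$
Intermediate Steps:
$I{\left(p,y \right)} = - 5 p + 2 p y$ ($I{\left(p,y \right)} = - 5 p + 2 y p = - 5 p + 2 p y$)
$-1777 + I{\left(k{\left(5 \right)},-51 \right)} = -1777 + 5 \left(-5 + 2 \left(-51\right)\right) = -1777 + 5 \left(-5 - 102\right) = -1777 + 5 \left(-107\right) = -1777 - 535 = -2312$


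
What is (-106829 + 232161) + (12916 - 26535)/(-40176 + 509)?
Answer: 4971558063/39667 ≈ 1.2533e+5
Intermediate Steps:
(-106829 + 232161) + (12916 - 26535)/(-40176 + 509) = 125332 - 13619/(-39667) = 125332 - 13619*(-1/39667) = 125332 + 13619/39667 = 4971558063/39667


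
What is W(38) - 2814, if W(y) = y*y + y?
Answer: -1332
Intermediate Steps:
W(y) = y + y² (W(y) = y² + y = y + y²)
W(38) - 2814 = 38*(1 + 38) - 2814 = 38*39 - 2814 = 1482 - 2814 = -1332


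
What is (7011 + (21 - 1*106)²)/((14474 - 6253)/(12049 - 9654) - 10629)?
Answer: -17047610/12724117 ≈ -1.3398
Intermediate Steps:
(7011 + (21 - 1*106)²)/((14474 - 6253)/(12049 - 9654) - 10629) = (7011 + (21 - 106)²)/(8221/2395 - 10629) = (7011 + (-85)²)/(8221*(1/2395) - 10629) = (7011 + 7225)/(8221/2395 - 10629) = 14236/(-25448234/2395) = 14236*(-2395/25448234) = -17047610/12724117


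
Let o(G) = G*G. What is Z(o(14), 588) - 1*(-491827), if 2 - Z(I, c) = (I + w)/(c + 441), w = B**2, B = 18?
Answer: 506091521/1029 ≈ 4.9183e+5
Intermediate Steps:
o(G) = G**2
w = 324 (w = 18**2 = 324)
Z(I, c) = 2 - (324 + I)/(441 + c) (Z(I, c) = 2 - (I + 324)/(c + 441) = 2 - (324 + I)/(441 + c))
Z(o(14), 588) - 1*(-491827) = (558 - 1*14**2 + 2*588)/(441 + 588) - 1*(-491827) = (558 - 1*196 + 1176)/1029 + 491827 = (558 - 196 + 1176)/1029 + 491827 = (1/1029)*1538 + 491827 = 1538/1029 + 491827 = 506091521/1029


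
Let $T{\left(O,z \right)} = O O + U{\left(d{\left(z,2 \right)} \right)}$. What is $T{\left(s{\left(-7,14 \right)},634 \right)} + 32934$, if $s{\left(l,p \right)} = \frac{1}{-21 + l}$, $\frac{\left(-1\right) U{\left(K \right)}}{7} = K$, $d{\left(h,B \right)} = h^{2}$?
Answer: $- \frac{2180114271}{784} \approx -2.7808 \cdot 10^{6}$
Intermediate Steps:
$U{\left(K \right)} = - 7 K$
$T{\left(O,z \right)} = O^{2} - 7 z^{2}$ ($T{\left(O,z \right)} = O O - 7 z^{2} = O^{2} - 7 z^{2}$)
$T{\left(s{\left(-7,14 \right)},634 \right)} + 32934 = \left(\left(\frac{1}{-21 - 7}\right)^{2} - 7 \cdot 634^{2}\right) + 32934 = \left(\left(\frac{1}{-28}\right)^{2} - 2813692\right) + 32934 = \left(\left(- \frac{1}{28}\right)^{2} - 2813692\right) + 32934 = \left(\frac{1}{784} - 2813692\right) + 32934 = - \frac{2205934527}{784} + 32934 = - \frac{2180114271}{784}$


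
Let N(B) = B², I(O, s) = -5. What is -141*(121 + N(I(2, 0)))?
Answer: -20586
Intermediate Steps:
-141*(121 + N(I(2, 0))) = -141*(121 + (-5)²) = -141*(121 + 25) = -141*146 = -20586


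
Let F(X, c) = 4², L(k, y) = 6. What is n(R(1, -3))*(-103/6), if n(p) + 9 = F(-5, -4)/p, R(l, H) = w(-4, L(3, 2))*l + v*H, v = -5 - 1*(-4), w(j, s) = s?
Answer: 6695/54 ≈ 123.98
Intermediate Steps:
F(X, c) = 16
v = -1 (v = -5 + 4 = -1)
R(l, H) = -H + 6*l (R(l, H) = 6*l - H = -H + 6*l)
n(p) = -9 + 16/p
n(R(1, -3))*(-103/6) = (-9 + 16/(-1*(-3) + 6*1))*(-103/6) = (-9 + 16/(3 + 6))*(-103*⅙) = (-9 + 16/9)*(-103/6) = -65/9*(-103/6) = 6695/54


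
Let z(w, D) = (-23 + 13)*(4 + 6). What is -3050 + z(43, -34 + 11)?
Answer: -3150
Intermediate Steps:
z(w, D) = -100 (z(w, D) = -10*10 = -100)
-3050 + z(43, -34 + 11) = -3050 - 100 = -3150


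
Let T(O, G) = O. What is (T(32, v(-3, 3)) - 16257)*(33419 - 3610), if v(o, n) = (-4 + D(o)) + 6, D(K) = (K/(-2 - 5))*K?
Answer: -483651025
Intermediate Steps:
D(K) = -K²/7 (D(K) = (K/(-7))*K = (K*(-⅐))*K = (-K/7)*K = -K²/7)
v(o, n) = 2 - o²/7 (v(o, n) = (-4 - o²/7) + 6 = 2 - o²/7)
(T(32, v(-3, 3)) - 16257)*(33419 - 3610) = (32 - 16257)*(33419 - 3610) = -16225*29809 = -483651025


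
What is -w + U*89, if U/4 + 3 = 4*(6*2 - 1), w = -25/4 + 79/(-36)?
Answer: 131440/9 ≈ 14604.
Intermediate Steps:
w = -76/9 (w = -25*¼ + 79*(-1/36) = -25/4 - 79/36 = -76/9 ≈ -8.4444)
U = 164 (U = -12 + 4*(4*(6*2 - 1)) = -12 + 4*(4*(12 - 1)) = -12 + 4*(4*11) = -12 + 4*44 = -12 + 176 = 164)
-w + U*89 = -1*(-76/9) + 164*89 = 76/9 + 14596 = 131440/9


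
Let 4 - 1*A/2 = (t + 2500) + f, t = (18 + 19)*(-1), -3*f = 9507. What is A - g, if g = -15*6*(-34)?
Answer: -1640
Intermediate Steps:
f = -3169 (f = -⅓*9507 = -3169)
t = -37 (t = 37*(-1) = -37)
A = 1420 (A = 8 - 2*((-37 + 2500) - 3169) = 8 - 2*(2463 - 3169) = 8 - 2*(-706) = 8 + 1412 = 1420)
g = 3060 (g = -90*(-34) = 3060)
A - g = 1420 - 1*3060 = 1420 - 3060 = -1640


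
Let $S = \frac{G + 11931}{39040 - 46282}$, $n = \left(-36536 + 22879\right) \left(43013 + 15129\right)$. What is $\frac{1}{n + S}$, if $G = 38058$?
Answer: $- \frac{2414}{1916825356379} \approx -1.2594 \cdot 10^{-9}$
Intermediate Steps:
$n = -794045294$ ($n = \left(-13657\right) 58142 = -794045294$)
$S = - \frac{16663}{2414}$ ($S = \frac{38058 + 11931}{39040 - 46282} = \frac{49989}{-7242} = 49989 \left(- \frac{1}{7242}\right) = - \frac{16663}{2414} \approx -6.9026$)
$\frac{1}{n + S} = \frac{1}{-794045294 - \frac{16663}{2414}} = \frac{1}{- \frac{1916825356379}{2414}} = - \frac{2414}{1916825356379}$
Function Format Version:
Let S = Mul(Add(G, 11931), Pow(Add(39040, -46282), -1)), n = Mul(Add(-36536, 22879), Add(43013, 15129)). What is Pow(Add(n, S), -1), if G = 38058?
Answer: Rational(-2414, 1916825356379) ≈ -1.2594e-9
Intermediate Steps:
n = -794045294 (n = Mul(-13657, 58142) = -794045294)
S = Rational(-16663, 2414) (S = Mul(Add(38058, 11931), Pow(Add(39040, -46282), -1)) = Mul(49989, Pow(-7242, -1)) = Mul(49989, Rational(-1, 7242)) = Rational(-16663, 2414) ≈ -6.9026)
Pow(Add(n, S), -1) = Pow(Add(-794045294, Rational(-16663, 2414)), -1) = Pow(Rational(-1916825356379, 2414), -1) = Rational(-2414, 1916825356379)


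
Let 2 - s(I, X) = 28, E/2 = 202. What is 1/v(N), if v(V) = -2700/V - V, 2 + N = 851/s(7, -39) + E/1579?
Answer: 58105080982/6553830974089 ≈ 0.0088658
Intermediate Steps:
E = 404 (E = 2*202 = 404)
s(I, X) = -26 (s(I, X) = 2 - 1*28 = 2 - 28 = -26)
N = -1415333/41054 (N = -2 + (851/(-26) + 404/1579) = -2 + (851*(-1/26) + 404*(1/1579)) = -2 + (-851/26 + 404/1579) = -2 - 1333225/41054 = -1415333/41054 ≈ -34.475)
v(V) = -V - 2700/V
1/v(N) = 1/(-1*(-1415333/41054) - 2700/(-1415333/41054)) = 1/(1415333/41054 - 2700*(-41054/1415333)) = 1/(1415333/41054 + 110845800/1415333) = 1/(6553830974089/58105080982) = 58105080982/6553830974089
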